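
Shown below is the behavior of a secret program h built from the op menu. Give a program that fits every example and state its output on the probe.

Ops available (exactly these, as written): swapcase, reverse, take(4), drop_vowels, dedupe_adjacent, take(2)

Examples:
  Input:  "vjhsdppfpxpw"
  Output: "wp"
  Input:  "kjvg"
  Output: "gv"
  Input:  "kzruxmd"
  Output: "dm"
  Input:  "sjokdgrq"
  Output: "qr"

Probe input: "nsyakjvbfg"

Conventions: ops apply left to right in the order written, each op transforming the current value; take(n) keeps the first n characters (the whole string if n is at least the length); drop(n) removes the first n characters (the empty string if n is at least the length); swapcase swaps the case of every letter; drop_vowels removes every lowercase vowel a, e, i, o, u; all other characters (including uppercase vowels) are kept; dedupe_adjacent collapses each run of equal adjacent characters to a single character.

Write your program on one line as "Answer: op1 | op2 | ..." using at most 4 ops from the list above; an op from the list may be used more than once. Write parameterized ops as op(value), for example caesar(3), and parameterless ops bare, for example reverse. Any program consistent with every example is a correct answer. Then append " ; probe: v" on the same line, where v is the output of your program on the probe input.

dedupe_adjacent | reverse | take(2) ; probe: "gf"

Check, running the answer program on each example:
  "vjhsdppfpxpw" -> "vjhsdpfpxpw" -> "wpxpfpdshjv" -> "wp"
  "kjvg" -> "kjvg" -> "gvjk" -> "gv"
  "kzruxmd" -> "kzruxmd" -> "dmxurzk" -> "dm"
  "sjokdgrq" -> "sjokdgrq" -> "qrgdkojs" -> "qr"
  probe: "nsyakjvbfg" -> "nsyakjvbfg" -> "gfbvjkaysn" -> "gf"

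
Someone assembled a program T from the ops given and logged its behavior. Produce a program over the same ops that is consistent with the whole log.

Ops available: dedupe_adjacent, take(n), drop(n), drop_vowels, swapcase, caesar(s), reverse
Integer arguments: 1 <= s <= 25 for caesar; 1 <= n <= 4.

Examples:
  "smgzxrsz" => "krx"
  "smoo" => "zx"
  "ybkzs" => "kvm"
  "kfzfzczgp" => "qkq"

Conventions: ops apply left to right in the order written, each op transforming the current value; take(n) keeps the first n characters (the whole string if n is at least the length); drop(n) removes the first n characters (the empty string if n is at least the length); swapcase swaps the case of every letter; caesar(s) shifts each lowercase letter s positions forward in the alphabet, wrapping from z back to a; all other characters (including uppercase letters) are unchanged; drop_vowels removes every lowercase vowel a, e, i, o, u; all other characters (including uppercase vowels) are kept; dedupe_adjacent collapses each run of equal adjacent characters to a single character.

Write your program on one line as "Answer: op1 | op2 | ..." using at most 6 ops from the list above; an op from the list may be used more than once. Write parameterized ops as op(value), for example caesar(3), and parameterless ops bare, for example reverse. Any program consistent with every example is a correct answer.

caesar(11) | take(4) | reverse | take(3) | dedupe_adjacent

Check, running the answer program on each example:
  "smgzxrsz" -> "dxrkicdk" -> "dxrk" -> "krxd" -> "krx" -> "krx"
  "smoo" -> "dxzz" -> "dxzz" -> "zzxd" -> "zzx" -> "zx"
  "ybkzs" -> "jmvkd" -> "jmvk" -> "kvmj" -> "kvm" -> "kvm"
  "kfzfzczgp" -> "vqkqknkra" -> "vqkq" -> "qkqv" -> "qkq" -> "qkq"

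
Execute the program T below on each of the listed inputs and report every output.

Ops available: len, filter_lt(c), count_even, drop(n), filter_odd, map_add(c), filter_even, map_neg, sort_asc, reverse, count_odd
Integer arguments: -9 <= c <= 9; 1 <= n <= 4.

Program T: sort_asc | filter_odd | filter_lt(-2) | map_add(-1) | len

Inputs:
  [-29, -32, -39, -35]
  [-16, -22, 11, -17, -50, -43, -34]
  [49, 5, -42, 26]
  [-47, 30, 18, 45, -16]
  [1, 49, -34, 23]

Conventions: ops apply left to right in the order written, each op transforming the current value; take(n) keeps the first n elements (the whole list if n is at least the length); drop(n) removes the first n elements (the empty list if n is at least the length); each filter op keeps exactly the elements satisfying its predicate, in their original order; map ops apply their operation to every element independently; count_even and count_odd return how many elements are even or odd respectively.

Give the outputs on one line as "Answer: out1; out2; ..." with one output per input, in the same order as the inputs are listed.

3; 2; 0; 1; 0

Execution, op by op:
  [-29, -32, -39, -35] -> [-39, -35, -32, -29] -> [-39, -35, -29] -> [-39, -35, -29] -> [-40, -36, -30] -> 3
  [-16, -22, 11, -17, -50, -43, -34] -> [-50, -43, -34, -22, -17, -16, 11] -> [-43, -17, 11] -> [-43, -17] -> [-44, -18] -> 2
  [49, 5, -42, 26] -> [-42, 5, 26, 49] -> [5, 49] -> [] -> [] -> 0
  [-47, 30, 18, 45, -16] -> [-47, -16, 18, 30, 45] -> [-47, 45] -> [-47] -> [-48] -> 1
  [1, 49, -34, 23] -> [-34, 1, 23, 49] -> [1, 23, 49] -> [] -> [] -> 0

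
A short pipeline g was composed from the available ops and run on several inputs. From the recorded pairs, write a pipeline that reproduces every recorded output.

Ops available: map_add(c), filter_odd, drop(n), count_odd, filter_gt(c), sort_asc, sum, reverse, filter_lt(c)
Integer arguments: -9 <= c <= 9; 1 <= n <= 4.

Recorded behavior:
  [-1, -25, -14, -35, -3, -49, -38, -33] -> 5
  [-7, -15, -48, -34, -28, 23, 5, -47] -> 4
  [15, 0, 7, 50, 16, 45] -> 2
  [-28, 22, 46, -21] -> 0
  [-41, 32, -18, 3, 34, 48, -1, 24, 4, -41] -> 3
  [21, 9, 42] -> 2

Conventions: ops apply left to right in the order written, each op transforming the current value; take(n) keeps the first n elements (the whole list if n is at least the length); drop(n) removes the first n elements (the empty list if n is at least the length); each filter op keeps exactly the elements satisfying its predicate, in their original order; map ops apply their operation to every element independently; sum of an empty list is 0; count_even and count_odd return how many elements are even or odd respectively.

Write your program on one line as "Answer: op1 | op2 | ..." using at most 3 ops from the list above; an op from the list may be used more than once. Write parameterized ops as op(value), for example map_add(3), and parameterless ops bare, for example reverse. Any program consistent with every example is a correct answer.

reverse | drop(1) | count_odd

Check, running the answer program on each example:
  [-1, -25, -14, -35, -3, -49, -38, -33] -> [-33, -38, -49, -3, -35, -14, -25, -1] -> [-38, -49, -3, -35, -14, -25, -1] -> 5
  [-7, -15, -48, -34, -28, 23, 5, -47] -> [-47, 5, 23, -28, -34, -48, -15, -7] -> [5, 23, -28, -34, -48, -15, -7] -> 4
  [15, 0, 7, 50, 16, 45] -> [45, 16, 50, 7, 0, 15] -> [16, 50, 7, 0, 15] -> 2
  [-28, 22, 46, -21] -> [-21, 46, 22, -28] -> [46, 22, -28] -> 0
  [-41, 32, -18, 3, 34, 48, -1, 24, 4, -41] -> [-41, 4, 24, -1, 48, 34, 3, -18, 32, -41] -> [4, 24, -1, 48, 34, 3, -18, 32, -41] -> 3
  [21, 9, 42] -> [42, 9, 21] -> [9, 21] -> 2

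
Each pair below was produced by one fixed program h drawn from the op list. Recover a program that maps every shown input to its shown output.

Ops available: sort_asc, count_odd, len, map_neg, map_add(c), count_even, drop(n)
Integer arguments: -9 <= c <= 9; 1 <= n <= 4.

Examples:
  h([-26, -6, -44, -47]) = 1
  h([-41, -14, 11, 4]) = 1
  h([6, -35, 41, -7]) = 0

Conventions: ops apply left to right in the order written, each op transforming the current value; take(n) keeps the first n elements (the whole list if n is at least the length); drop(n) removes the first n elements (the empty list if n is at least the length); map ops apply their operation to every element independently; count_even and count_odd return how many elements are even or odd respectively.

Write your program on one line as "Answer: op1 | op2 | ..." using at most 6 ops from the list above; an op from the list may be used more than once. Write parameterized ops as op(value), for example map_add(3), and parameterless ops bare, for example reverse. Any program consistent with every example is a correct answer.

drop(1) | drop(1) | map_add(-7) | map_neg | count_odd

Check, running the answer program on each example:
  [-26, -6, -44, -47] -> [-6, -44, -47] -> [-44, -47] -> [-51, -54] -> [51, 54] -> 1
  [-41, -14, 11, 4] -> [-14, 11, 4] -> [11, 4] -> [4, -3] -> [-4, 3] -> 1
  [6, -35, 41, -7] -> [-35, 41, -7] -> [41, -7] -> [34, -14] -> [-34, 14] -> 0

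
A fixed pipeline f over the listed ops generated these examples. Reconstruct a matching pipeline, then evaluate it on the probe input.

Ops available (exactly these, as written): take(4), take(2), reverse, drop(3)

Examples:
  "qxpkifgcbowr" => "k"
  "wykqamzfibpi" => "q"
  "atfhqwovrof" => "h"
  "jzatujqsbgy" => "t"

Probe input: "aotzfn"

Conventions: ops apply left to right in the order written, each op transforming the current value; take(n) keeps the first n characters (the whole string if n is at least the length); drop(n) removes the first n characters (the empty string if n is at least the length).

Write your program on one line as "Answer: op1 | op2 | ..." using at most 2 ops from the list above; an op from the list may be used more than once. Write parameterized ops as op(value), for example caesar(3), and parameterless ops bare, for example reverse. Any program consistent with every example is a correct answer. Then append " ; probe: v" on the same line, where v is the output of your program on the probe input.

take(4) | drop(3) ; probe: "z"

Check, running the answer program on each example:
  "qxpkifgcbowr" -> "qxpk" -> "k"
  "wykqamzfibpi" -> "wykq" -> "q"
  "atfhqwovrof" -> "atfh" -> "h"
  "jzatujqsbgy" -> "jzat" -> "t"
  probe: "aotzfn" -> "aotz" -> "z"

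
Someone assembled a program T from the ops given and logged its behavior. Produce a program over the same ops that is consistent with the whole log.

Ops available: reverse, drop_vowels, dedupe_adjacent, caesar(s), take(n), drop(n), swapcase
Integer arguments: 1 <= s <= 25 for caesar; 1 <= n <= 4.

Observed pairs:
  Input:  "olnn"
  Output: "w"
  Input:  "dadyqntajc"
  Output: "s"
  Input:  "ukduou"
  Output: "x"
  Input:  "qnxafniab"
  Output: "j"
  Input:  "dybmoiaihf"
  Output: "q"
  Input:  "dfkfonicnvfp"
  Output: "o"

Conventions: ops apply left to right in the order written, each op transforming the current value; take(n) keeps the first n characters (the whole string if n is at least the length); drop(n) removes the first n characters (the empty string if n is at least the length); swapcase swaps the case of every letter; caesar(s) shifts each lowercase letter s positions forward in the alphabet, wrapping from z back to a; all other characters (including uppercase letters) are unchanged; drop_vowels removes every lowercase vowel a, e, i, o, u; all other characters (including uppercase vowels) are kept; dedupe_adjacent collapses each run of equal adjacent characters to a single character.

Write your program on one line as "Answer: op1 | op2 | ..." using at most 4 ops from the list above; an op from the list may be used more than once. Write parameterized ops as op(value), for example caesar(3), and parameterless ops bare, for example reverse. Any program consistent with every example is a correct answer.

reverse | caesar(9) | drop(1) | take(1)

Check, running the answer program on each example:
  "olnn" -> "nnlo" -> "wwux" -> "wux" -> "w"
  "dadyqntajc" -> "cjatnqydad" -> "lsjcwzhmjm" -> "sjcwzhmjm" -> "s"
  "ukduou" -> "uoudku" -> "dxdmtd" -> "xdmtd" -> "x"
  "qnxafniab" -> "bainfaxnq" -> "kjrwojgwz" -> "jrwojgwz" -> "j"
  "dybmoiaihf" -> "fhiaiombyd" -> "oqrjrxvkhm" -> "qrjrxvkhm" -> "q"
  "dfkfonicnvfp" -> "pfvncinofkfd" -> "yoewlrwxotom" -> "oewlrwxotom" -> "o"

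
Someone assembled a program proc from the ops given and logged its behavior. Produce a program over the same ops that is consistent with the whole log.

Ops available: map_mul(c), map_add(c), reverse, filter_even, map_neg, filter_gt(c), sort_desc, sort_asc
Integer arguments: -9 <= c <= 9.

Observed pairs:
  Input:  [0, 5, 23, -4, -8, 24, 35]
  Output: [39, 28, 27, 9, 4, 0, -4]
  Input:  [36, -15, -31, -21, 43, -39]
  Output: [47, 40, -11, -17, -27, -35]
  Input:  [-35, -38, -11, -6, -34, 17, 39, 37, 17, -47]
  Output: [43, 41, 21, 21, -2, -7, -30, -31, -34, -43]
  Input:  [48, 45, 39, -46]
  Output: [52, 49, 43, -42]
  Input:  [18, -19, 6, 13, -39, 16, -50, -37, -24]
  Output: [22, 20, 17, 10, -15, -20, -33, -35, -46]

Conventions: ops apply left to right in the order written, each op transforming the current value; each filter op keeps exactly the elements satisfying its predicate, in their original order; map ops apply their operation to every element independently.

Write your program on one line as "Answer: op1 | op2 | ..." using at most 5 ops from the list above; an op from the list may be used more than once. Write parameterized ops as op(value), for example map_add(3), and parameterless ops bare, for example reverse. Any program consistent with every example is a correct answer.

sort_desc | sort_asc | map_add(4) | reverse

Check, running the answer program on each example:
  [0, 5, 23, -4, -8, 24, 35] -> [35, 24, 23, 5, 0, -4, -8] -> [-8, -4, 0, 5, 23, 24, 35] -> [-4, 0, 4, 9, 27, 28, 39] -> [39, 28, 27, 9, 4, 0, -4]
  [36, -15, -31, -21, 43, -39] -> [43, 36, -15, -21, -31, -39] -> [-39, -31, -21, -15, 36, 43] -> [-35, -27, -17, -11, 40, 47] -> [47, 40, -11, -17, -27, -35]
  [-35, -38, -11, -6, -34, 17, 39, 37, 17, -47] -> [39, 37, 17, 17, -6, -11, -34, -35, -38, -47] -> [-47, -38, -35, -34, -11, -6, 17, 17, 37, 39] -> [-43, -34, -31, -30, -7, -2, 21, 21, 41, 43] -> [43, 41, 21, 21, -2, -7, -30, -31, -34, -43]
  [48, 45, 39, -46] -> [48, 45, 39, -46] -> [-46, 39, 45, 48] -> [-42, 43, 49, 52] -> [52, 49, 43, -42]
  [18, -19, 6, 13, -39, 16, -50, -37, -24] -> [18, 16, 13, 6, -19, -24, -37, -39, -50] -> [-50, -39, -37, -24, -19, 6, 13, 16, 18] -> [-46, -35, -33, -20, -15, 10, 17, 20, 22] -> [22, 20, 17, 10, -15, -20, -33, -35, -46]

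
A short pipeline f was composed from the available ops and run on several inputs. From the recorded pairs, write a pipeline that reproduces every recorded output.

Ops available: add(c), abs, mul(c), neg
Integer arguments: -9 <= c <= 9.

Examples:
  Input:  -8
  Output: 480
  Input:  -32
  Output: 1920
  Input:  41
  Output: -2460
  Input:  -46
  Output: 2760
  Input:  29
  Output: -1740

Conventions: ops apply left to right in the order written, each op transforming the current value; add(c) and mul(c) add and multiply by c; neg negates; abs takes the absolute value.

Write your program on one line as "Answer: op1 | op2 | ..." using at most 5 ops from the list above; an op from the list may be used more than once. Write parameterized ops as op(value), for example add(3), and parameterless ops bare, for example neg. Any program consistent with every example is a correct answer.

mul(-3) | mul(5) | mul(-4) | neg

Check, running the answer program on each example:
  -8 -> 24 -> 120 -> -480 -> 480
  -32 -> 96 -> 480 -> -1920 -> 1920
  41 -> -123 -> -615 -> 2460 -> -2460
  -46 -> 138 -> 690 -> -2760 -> 2760
  29 -> -87 -> -435 -> 1740 -> -1740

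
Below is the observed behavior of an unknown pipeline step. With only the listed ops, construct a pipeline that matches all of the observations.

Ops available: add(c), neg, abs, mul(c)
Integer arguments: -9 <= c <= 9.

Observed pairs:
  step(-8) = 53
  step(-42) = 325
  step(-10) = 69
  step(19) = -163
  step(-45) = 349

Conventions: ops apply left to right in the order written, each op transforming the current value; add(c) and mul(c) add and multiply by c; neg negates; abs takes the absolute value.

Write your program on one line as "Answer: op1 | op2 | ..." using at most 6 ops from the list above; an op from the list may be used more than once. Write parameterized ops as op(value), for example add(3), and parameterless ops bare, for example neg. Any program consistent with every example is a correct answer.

mul(-8) | neg | add(6) | neg | add(-5)

Check, running the answer program on each example:
  -8 -> 64 -> -64 -> -58 -> 58 -> 53
  -42 -> 336 -> -336 -> -330 -> 330 -> 325
  -10 -> 80 -> -80 -> -74 -> 74 -> 69
  19 -> -152 -> 152 -> 158 -> -158 -> -163
  -45 -> 360 -> -360 -> -354 -> 354 -> 349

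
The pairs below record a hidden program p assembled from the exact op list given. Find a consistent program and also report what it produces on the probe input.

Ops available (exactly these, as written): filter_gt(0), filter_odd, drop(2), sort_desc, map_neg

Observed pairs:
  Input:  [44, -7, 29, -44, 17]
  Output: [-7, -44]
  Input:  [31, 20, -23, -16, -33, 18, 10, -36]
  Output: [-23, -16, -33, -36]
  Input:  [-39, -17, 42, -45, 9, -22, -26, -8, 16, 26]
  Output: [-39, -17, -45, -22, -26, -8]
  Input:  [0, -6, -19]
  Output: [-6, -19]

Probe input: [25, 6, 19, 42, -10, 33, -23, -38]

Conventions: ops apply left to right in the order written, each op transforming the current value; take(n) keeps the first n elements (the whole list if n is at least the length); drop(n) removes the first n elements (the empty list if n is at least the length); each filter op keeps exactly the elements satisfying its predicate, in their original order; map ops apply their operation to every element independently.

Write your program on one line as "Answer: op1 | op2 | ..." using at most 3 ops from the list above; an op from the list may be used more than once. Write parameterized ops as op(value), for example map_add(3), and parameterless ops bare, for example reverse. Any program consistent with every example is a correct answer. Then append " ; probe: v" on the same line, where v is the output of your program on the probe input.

map_neg | filter_gt(0) | map_neg ; probe: [-10, -23, -38]

Check, running the answer program on each example:
  [44, -7, 29, -44, 17] -> [-44, 7, -29, 44, -17] -> [7, 44] -> [-7, -44]
  [31, 20, -23, -16, -33, 18, 10, -36] -> [-31, -20, 23, 16, 33, -18, -10, 36] -> [23, 16, 33, 36] -> [-23, -16, -33, -36]
  [-39, -17, 42, -45, 9, -22, -26, -8, 16, 26] -> [39, 17, -42, 45, -9, 22, 26, 8, -16, -26] -> [39, 17, 45, 22, 26, 8] -> [-39, -17, -45, -22, -26, -8]
  [0, -6, -19] -> [0, 6, 19] -> [6, 19] -> [-6, -19]
  probe: [25, 6, 19, 42, -10, 33, -23, -38] -> [-25, -6, -19, -42, 10, -33, 23, 38] -> [10, 23, 38] -> [-10, -23, -38]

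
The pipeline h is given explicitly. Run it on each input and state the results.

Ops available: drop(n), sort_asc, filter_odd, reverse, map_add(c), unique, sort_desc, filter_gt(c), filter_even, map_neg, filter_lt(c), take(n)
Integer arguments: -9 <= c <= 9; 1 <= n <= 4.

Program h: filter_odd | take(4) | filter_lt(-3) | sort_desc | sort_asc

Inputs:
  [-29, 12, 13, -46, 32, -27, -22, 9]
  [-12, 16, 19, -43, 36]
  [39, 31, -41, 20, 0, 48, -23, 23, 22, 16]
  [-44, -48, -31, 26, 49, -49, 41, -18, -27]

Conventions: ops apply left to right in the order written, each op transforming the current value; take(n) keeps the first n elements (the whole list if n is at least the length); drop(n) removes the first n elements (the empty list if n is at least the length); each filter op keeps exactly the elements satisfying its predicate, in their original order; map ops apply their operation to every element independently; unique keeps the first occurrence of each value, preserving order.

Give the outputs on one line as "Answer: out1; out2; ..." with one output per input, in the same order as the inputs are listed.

[-29, -27]; [-43]; [-41, -23]; [-49, -31]

Execution, op by op:
  [-29, 12, 13, -46, 32, -27, -22, 9] -> [-29, 13, -27, 9] -> [-29, 13, -27, 9] -> [-29, -27] -> [-27, -29] -> [-29, -27]
  [-12, 16, 19, -43, 36] -> [19, -43] -> [19, -43] -> [-43] -> [-43] -> [-43]
  [39, 31, -41, 20, 0, 48, -23, 23, 22, 16] -> [39, 31, -41, -23, 23] -> [39, 31, -41, -23] -> [-41, -23] -> [-23, -41] -> [-41, -23]
  [-44, -48, -31, 26, 49, -49, 41, -18, -27] -> [-31, 49, -49, 41, -27] -> [-31, 49, -49, 41] -> [-31, -49] -> [-31, -49] -> [-49, -31]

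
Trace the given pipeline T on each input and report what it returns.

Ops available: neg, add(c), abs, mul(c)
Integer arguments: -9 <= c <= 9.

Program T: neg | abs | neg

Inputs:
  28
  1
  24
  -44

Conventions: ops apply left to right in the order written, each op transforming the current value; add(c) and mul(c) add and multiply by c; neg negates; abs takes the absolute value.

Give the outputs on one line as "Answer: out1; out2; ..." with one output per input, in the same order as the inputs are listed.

Execution, op by op:
  28 -> -28 -> 28 -> -28
  1 -> -1 -> 1 -> -1
  24 -> -24 -> 24 -> -24
  -44 -> 44 -> 44 -> -44

-28; -1; -24; -44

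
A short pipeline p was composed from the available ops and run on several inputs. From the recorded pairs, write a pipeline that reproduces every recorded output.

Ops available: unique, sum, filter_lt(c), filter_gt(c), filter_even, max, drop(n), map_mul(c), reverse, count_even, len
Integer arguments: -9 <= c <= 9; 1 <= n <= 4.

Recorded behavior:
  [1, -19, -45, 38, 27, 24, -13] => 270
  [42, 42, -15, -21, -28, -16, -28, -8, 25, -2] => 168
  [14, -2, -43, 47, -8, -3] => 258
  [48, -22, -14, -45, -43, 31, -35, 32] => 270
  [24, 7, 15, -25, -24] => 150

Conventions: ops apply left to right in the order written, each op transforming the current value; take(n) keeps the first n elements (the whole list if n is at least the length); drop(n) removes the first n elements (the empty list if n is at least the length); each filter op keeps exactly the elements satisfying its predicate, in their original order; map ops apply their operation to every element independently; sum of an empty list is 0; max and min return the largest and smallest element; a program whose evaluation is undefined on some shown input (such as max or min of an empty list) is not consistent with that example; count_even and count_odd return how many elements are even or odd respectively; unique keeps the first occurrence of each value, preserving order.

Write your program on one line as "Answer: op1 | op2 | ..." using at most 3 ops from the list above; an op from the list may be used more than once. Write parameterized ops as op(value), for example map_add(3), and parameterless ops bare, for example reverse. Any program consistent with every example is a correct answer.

map_mul(-6) | max

Check, running the answer program on each example:
  [1, -19, -45, 38, 27, 24, -13] -> [-6, 114, 270, -228, -162, -144, 78] -> 270
  [42, 42, -15, -21, -28, -16, -28, -8, 25, -2] -> [-252, -252, 90, 126, 168, 96, 168, 48, -150, 12] -> 168
  [14, -2, -43, 47, -8, -3] -> [-84, 12, 258, -282, 48, 18] -> 258
  [48, -22, -14, -45, -43, 31, -35, 32] -> [-288, 132, 84, 270, 258, -186, 210, -192] -> 270
  [24, 7, 15, -25, -24] -> [-144, -42, -90, 150, 144] -> 150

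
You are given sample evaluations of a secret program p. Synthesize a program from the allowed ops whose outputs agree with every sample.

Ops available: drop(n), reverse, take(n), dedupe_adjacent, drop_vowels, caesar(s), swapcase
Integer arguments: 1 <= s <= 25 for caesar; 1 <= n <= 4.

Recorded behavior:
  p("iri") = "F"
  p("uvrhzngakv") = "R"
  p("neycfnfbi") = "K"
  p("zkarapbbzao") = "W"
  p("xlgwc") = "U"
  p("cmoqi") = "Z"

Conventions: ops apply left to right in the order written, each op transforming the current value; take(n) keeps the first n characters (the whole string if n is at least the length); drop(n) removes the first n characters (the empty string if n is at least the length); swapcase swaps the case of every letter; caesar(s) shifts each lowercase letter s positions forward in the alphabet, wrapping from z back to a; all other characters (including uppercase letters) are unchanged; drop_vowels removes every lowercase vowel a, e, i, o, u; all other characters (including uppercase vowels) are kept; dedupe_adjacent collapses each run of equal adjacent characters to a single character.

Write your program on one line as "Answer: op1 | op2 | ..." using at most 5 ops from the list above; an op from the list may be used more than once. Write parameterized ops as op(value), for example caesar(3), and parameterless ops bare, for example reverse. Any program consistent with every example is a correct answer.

dedupe_adjacent | caesar(23) | take(1) | swapcase

Check, running the answer program on each example:
  "iri" -> "iri" -> "fof" -> "f" -> "F"
  "uvrhzngakv" -> "uvrhzngakv" -> "rsoewkdxhs" -> "r" -> "R"
  "neycfnfbi" -> "neycfnfbi" -> "kbvzckcyf" -> "k" -> "K"
  "zkarapbbzao" -> "zkarapbzao" -> "whxoxmywxl" -> "w" -> "W"
  "xlgwc" -> "xlgwc" -> "uidtz" -> "u" -> "U"
  "cmoqi" -> "cmoqi" -> "zjlnf" -> "z" -> "Z"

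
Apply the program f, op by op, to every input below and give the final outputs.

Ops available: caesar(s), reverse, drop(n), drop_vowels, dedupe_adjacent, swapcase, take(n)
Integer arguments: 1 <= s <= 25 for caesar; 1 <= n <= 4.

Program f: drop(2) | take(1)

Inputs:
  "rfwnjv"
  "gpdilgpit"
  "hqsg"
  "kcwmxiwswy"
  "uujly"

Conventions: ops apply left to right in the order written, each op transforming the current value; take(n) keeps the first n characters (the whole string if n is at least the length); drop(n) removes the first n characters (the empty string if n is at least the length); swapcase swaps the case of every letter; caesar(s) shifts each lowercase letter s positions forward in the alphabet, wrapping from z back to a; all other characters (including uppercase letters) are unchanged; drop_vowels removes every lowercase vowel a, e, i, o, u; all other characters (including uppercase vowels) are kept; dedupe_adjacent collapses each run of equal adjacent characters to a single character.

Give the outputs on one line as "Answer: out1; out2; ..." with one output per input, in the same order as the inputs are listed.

Execution, op by op:
  "rfwnjv" -> "wnjv" -> "w"
  "gpdilgpit" -> "dilgpit" -> "d"
  "hqsg" -> "sg" -> "s"
  "kcwmxiwswy" -> "wmxiwswy" -> "w"
  "uujly" -> "jly" -> "j"

"w"; "d"; "s"; "w"; "j"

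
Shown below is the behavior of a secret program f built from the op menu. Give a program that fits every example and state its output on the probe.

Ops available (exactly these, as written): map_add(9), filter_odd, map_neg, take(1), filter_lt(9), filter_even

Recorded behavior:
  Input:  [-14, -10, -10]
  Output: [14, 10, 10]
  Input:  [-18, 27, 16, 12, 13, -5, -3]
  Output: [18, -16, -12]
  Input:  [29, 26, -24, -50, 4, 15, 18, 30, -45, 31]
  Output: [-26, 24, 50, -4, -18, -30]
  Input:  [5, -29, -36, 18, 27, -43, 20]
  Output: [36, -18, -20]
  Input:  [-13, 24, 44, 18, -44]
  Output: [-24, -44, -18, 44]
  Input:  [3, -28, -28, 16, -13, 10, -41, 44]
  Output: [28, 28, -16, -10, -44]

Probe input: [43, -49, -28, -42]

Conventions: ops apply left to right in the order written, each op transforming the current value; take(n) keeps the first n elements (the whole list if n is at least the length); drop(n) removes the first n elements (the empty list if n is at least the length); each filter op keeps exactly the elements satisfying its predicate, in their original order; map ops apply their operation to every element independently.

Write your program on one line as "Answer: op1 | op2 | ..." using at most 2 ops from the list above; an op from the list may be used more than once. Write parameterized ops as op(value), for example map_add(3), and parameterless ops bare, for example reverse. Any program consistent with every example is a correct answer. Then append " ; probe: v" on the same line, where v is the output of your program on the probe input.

filter_even | map_neg ; probe: [28, 42]

Check, running the answer program on each example:
  [-14, -10, -10] -> [-14, -10, -10] -> [14, 10, 10]
  [-18, 27, 16, 12, 13, -5, -3] -> [-18, 16, 12] -> [18, -16, -12]
  [29, 26, -24, -50, 4, 15, 18, 30, -45, 31] -> [26, -24, -50, 4, 18, 30] -> [-26, 24, 50, -4, -18, -30]
  [5, -29, -36, 18, 27, -43, 20] -> [-36, 18, 20] -> [36, -18, -20]
  [-13, 24, 44, 18, -44] -> [24, 44, 18, -44] -> [-24, -44, -18, 44]
  [3, -28, -28, 16, -13, 10, -41, 44] -> [-28, -28, 16, 10, 44] -> [28, 28, -16, -10, -44]
  probe: [43, -49, -28, -42] -> [-28, -42] -> [28, 42]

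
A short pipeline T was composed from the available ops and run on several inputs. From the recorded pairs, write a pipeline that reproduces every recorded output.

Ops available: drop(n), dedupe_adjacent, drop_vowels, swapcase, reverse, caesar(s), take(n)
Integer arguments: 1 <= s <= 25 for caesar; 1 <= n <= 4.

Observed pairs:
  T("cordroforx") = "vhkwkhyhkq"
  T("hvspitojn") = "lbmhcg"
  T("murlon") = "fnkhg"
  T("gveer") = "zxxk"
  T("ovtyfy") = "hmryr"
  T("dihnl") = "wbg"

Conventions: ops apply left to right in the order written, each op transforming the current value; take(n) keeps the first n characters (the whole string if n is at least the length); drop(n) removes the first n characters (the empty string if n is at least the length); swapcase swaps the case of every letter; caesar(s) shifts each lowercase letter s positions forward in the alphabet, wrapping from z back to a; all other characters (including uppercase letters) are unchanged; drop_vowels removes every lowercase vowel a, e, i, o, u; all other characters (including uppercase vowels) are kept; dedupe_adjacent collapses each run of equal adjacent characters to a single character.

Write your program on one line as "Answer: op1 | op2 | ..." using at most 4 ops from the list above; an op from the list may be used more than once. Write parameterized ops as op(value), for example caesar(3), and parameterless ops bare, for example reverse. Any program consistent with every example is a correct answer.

reverse | caesar(19) | drop_vowels | reverse

Check, running the answer program on each example:
  "cordroforx" -> "xrofordroc" -> "qkhyhkwkhv" -> "qkhyhkwkhv" -> "vhkwkhyhkq"
  "hvspitojn" -> "njotipsvh" -> "gchmbiloa" -> "gchmbl" -> "lbmhcg"
  "murlon" -> "nolrum" -> "gheknf" -> "ghknf" -> "fnkhg"
  "gveer" -> "reevg" -> "kxxoz" -> "kxxz" -> "zxxk"
  "ovtyfy" -> "yfytvo" -> "ryrmoh" -> "ryrmh" -> "hmryr"
  "dihnl" -> "lnhid" -> "egabw" -> "gbw" -> "wbg"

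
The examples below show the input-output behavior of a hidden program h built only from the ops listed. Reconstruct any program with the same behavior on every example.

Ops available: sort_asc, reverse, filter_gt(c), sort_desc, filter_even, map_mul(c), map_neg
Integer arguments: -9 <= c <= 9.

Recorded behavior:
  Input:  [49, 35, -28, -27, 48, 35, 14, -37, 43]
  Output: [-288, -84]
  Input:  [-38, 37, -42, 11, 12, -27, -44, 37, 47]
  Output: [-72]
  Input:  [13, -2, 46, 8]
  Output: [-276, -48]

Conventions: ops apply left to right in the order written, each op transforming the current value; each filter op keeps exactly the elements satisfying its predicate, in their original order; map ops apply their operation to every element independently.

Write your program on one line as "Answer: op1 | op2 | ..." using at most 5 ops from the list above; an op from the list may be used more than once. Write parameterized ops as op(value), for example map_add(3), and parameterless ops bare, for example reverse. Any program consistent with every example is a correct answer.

reverse | filter_even | filter_gt(7) | map_mul(-6) | sort_asc

Check, running the answer program on each example:
  [49, 35, -28, -27, 48, 35, 14, -37, 43] -> [43, -37, 14, 35, 48, -27, -28, 35, 49] -> [14, 48, -28] -> [14, 48] -> [-84, -288] -> [-288, -84]
  [-38, 37, -42, 11, 12, -27, -44, 37, 47] -> [47, 37, -44, -27, 12, 11, -42, 37, -38] -> [-44, 12, -42, -38] -> [12] -> [-72] -> [-72]
  [13, -2, 46, 8] -> [8, 46, -2, 13] -> [8, 46, -2] -> [8, 46] -> [-48, -276] -> [-276, -48]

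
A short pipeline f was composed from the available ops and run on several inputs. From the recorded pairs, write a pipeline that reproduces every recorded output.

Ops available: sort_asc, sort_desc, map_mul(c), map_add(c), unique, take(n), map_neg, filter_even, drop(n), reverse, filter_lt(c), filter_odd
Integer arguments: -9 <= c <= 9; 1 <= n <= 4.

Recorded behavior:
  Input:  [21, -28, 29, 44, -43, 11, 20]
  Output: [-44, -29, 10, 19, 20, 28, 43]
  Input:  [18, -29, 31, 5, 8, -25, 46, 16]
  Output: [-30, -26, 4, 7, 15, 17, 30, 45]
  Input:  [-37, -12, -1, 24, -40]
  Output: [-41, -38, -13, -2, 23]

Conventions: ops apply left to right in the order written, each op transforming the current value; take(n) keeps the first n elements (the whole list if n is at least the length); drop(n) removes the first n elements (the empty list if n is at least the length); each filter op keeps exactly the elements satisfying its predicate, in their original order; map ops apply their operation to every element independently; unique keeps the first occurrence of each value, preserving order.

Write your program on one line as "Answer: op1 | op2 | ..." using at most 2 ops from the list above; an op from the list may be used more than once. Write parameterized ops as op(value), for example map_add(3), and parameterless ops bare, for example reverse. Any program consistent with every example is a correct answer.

map_add(-1) | sort_asc

Check, running the answer program on each example:
  [21, -28, 29, 44, -43, 11, 20] -> [20, -29, 28, 43, -44, 10, 19] -> [-44, -29, 10, 19, 20, 28, 43]
  [18, -29, 31, 5, 8, -25, 46, 16] -> [17, -30, 30, 4, 7, -26, 45, 15] -> [-30, -26, 4, 7, 15, 17, 30, 45]
  [-37, -12, -1, 24, -40] -> [-38, -13, -2, 23, -41] -> [-41, -38, -13, -2, 23]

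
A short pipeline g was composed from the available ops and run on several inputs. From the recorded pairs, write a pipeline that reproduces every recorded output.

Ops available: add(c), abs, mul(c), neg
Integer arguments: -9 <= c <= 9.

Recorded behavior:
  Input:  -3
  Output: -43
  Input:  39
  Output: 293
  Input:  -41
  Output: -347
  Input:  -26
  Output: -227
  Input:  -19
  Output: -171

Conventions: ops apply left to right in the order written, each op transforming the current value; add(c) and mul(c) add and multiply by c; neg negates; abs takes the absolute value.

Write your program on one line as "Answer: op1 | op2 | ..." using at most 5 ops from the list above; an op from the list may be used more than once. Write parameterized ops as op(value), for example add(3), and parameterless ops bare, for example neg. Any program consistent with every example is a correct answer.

mul(-8) | add(9) | neg | add(-2) | add(-8)

Check, running the answer program on each example:
  -3 -> 24 -> 33 -> -33 -> -35 -> -43
  39 -> -312 -> -303 -> 303 -> 301 -> 293
  -41 -> 328 -> 337 -> -337 -> -339 -> -347
  -26 -> 208 -> 217 -> -217 -> -219 -> -227
  -19 -> 152 -> 161 -> -161 -> -163 -> -171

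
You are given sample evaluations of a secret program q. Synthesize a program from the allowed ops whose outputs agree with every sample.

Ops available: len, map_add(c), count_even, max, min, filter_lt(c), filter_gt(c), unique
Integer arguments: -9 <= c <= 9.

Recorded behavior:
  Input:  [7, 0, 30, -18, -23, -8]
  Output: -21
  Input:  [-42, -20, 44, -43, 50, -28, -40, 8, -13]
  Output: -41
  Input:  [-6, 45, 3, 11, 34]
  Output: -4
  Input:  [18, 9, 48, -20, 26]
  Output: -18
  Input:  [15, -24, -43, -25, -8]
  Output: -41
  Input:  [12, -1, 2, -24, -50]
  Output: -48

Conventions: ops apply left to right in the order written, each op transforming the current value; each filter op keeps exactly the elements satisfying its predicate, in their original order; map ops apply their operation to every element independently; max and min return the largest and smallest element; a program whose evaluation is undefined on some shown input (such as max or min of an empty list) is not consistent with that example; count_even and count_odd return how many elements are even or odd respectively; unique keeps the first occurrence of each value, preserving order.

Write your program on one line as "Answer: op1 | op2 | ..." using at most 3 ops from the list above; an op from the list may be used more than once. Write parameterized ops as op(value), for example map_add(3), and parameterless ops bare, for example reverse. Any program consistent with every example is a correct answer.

map_add(2) | min

Check, running the answer program on each example:
  [7, 0, 30, -18, -23, -8] -> [9, 2, 32, -16, -21, -6] -> -21
  [-42, -20, 44, -43, 50, -28, -40, 8, -13] -> [-40, -18, 46, -41, 52, -26, -38, 10, -11] -> -41
  [-6, 45, 3, 11, 34] -> [-4, 47, 5, 13, 36] -> -4
  [18, 9, 48, -20, 26] -> [20, 11, 50, -18, 28] -> -18
  [15, -24, -43, -25, -8] -> [17, -22, -41, -23, -6] -> -41
  [12, -1, 2, -24, -50] -> [14, 1, 4, -22, -48] -> -48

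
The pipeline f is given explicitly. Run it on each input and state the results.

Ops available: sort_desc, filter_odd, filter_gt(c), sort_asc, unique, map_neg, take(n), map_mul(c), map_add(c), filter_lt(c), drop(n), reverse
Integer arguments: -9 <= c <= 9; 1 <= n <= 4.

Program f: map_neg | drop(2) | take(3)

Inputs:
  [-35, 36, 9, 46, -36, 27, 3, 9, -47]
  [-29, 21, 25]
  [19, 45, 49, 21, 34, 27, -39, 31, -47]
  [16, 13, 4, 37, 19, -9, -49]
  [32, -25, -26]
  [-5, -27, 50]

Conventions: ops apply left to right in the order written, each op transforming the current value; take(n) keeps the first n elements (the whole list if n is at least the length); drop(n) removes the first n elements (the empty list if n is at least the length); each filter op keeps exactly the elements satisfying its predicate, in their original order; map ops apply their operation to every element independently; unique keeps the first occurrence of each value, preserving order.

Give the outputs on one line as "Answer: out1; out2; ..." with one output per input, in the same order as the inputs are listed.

[-9, -46, 36]; [-25]; [-49, -21, -34]; [-4, -37, -19]; [26]; [-50]

Execution, op by op:
  [-35, 36, 9, 46, -36, 27, 3, 9, -47] -> [35, -36, -9, -46, 36, -27, -3, -9, 47] -> [-9, -46, 36, -27, -3, -9, 47] -> [-9, -46, 36]
  [-29, 21, 25] -> [29, -21, -25] -> [-25] -> [-25]
  [19, 45, 49, 21, 34, 27, -39, 31, -47] -> [-19, -45, -49, -21, -34, -27, 39, -31, 47] -> [-49, -21, -34, -27, 39, -31, 47] -> [-49, -21, -34]
  [16, 13, 4, 37, 19, -9, -49] -> [-16, -13, -4, -37, -19, 9, 49] -> [-4, -37, -19, 9, 49] -> [-4, -37, -19]
  [32, -25, -26] -> [-32, 25, 26] -> [26] -> [26]
  [-5, -27, 50] -> [5, 27, -50] -> [-50] -> [-50]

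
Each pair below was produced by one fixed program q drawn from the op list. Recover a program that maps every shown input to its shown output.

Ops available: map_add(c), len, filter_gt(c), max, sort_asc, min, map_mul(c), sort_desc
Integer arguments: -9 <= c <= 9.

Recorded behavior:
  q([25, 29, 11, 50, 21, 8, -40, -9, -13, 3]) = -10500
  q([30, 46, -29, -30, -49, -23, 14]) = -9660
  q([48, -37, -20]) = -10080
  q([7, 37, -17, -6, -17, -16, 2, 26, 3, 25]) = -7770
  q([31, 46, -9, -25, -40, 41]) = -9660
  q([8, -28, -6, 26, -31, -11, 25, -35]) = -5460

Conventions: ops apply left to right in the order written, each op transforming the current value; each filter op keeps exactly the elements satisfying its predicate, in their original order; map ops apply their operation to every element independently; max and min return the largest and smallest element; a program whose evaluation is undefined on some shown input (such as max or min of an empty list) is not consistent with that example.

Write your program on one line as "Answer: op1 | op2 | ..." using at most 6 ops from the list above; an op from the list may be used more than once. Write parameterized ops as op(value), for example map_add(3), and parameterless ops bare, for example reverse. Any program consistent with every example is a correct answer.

map_mul(-7) | map_mul(6) | sort_desc | map_mul(5) | min

Check, running the answer program on each example:
  [25, 29, 11, 50, 21, 8, -40, -9, -13, 3] -> [-175, -203, -77, -350, -147, -56, 280, 63, 91, -21] -> [-1050, -1218, -462, -2100, -882, -336, 1680, 378, 546, -126] -> [1680, 546, 378, -126, -336, -462, -882, -1050, -1218, -2100] -> [8400, 2730, 1890, -630, -1680, -2310, -4410, -5250, -6090, -10500] -> -10500
  [30, 46, -29, -30, -49, -23, 14] -> [-210, -322, 203, 210, 343, 161, -98] -> [-1260, -1932, 1218, 1260, 2058, 966, -588] -> [2058, 1260, 1218, 966, -588, -1260, -1932] -> [10290, 6300, 6090, 4830, -2940, -6300, -9660] -> -9660
  [48, -37, -20] -> [-336, 259, 140] -> [-2016, 1554, 840] -> [1554, 840, -2016] -> [7770, 4200, -10080] -> -10080
  [7, 37, -17, -6, -17, -16, 2, 26, 3, 25] -> [-49, -259, 119, 42, 119, 112, -14, -182, -21, -175] -> [-294, -1554, 714, 252, 714, 672, -84, -1092, -126, -1050] -> [714, 714, 672, 252, -84, -126, -294, -1050, -1092, -1554] -> [3570, 3570, 3360, 1260, -420, -630, -1470, -5250, -5460, -7770] -> -7770
  [31, 46, -9, -25, -40, 41] -> [-217, -322, 63, 175, 280, -287] -> [-1302, -1932, 378, 1050, 1680, -1722] -> [1680, 1050, 378, -1302, -1722, -1932] -> [8400, 5250, 1890, -6510, -8610, -9660] -> -9660
  [8, -28, -6, 26, -31, -11, 25, -35] -> [-56, 196, 42, -182, 217, 77, -175, 245] -> [-336, 1176, 252, -1092, 1302, 462, -1050, 1470] -> [1470, 1302, 1176, 462, 252, -336, -1050, -1092] -> [7350, 6510, 5880, 2310, 1260, -1680, -5250, -5460] -> -5460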